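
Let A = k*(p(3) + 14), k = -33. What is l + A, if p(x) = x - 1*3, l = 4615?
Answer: 4153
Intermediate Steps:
p(x) = -3 + x (p(x) = x - 3 = -3 + x)
A = -462 (A = -33*((-3 + 3) + 14) = -33*(0 + 14) = -33*14 = -462)
l + A = 4615 - 462 = 4153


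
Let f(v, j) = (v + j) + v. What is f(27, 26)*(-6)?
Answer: -480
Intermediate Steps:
f(v, j) = j + 2*v (f(v, j) = (j + v) + v = j + 2*v)
f(27, 26)*(-6) = (26 + 2*27)*(-6) = (26 + 54)*(-6) = 80*(-6) = -480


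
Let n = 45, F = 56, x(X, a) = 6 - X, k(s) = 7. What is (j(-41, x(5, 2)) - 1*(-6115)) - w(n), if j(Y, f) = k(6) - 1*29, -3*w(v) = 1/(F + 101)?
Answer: 2869804/471 ≈ 6093.0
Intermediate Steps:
w(v) = -1/471 (w(v) = -1/(3*(56 + 101)) = -⅓/157 = -⅓*1/157 = -1/471)
j(Y, f) = -22 (j(Y, f) = 7 - 1*29 = 7 - 29 = -22)
(j(-41, x(5, 2)) - 1*(-6115)) - w(n) = (-22 - 1*(-6115)) - 1*(-1/471) = (-22 + 6115) + 1/471 = 6093 + 1/471 = 2869804/471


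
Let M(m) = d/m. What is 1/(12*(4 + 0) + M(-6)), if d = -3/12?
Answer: 24/1153 ≈ 0.020815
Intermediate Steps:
d = -¼ (d = -3*1/12 = -¼ ≈ -0.25000)
M(m) = -1/(4*m)
1/(12*(4 + 0) + M(-6)) = 1/(12*(4 + 0) - ¼/(-6)) = 1/(12*4 - ¼*(-⅙)) = 1/(48 + 1/24) = 1/(1153/24) = 24/1153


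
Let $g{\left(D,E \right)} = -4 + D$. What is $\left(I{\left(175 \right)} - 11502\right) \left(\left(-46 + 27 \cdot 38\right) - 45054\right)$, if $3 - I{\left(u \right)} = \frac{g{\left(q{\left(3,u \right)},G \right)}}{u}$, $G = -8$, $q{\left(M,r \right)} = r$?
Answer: $\frac{88698748704}{175} \approx 5.0685 \cdot 10^{8}$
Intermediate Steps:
$I{\left(u \right)} = 3 - \frac{-4 + u}{u}$
$\left(I{\left(175 \right)} - 11502\right) \left(\left(-46 + 27 \cdot 38\right) - 45054\right) = \left(\left(2 + \frac{4}{175}\right) - 11502\right) \left(\left(-46 + 27 \cdot 38\right) - 45054\right) = \left(\left(2 + 4 \cdot \frac{1}{175}\right) - 11502\right) \left(\left(-46 + 1026\right) - 45054\right) = \left(\left(2 + \frac{4}{175}\right) - 11502\right) \left(980 - 45054\right) = \left(\frac{354}{175} - 11502\right) \left(-44074\right) = \left(- \frac{2012496}{175}\right) \left(-44074\right) = \frac{88698748704}{175}$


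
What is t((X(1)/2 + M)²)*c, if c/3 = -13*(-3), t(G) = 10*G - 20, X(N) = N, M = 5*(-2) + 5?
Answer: 42705/2 ≈ 21353.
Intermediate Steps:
M = -5 (M = -10 + 5 = -5)
t(G) = -20 + 10*G
c = 117 (c = 3*(-13*(-3)) = 3*39 = 117)
t((X(1)/2 + M)²)*c = (-20 + 10*(1/2 - 5)²)*117 = (-20 + 10*(1*(½) - 5)²)*117 = (-20 + 10*(½ - 5)²)*117 = (-20 + 10*(-9/2)²)*117 = (-20 + 10*(81/4))*117 = (-20 + 405/2)*117 = (365/2)*117 = 42705/2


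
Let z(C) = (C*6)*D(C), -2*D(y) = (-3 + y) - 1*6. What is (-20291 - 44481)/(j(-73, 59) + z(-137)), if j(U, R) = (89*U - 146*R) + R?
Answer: 32386/37529 ≈ 0.86296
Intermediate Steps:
D(y) = 9/2 - y/2 (D(y) = -((-3 + y) - 1*6)/2 = -((-3 + y) - 6)/2 = -(-9 + y)/2 = 9/2 - y/2)
j(U, R) = -145*R + 89*U (j(U, R) = (-146*R + 89*U) + R = -145*R + 89*U)
z(C) = 6*C*(9/2 - C/2) (z(C) = (C*6)*(9/2 - C/2) = (6*C)*(9/2 - C/2) = 6*C*(9/2 - C/2))
(-20291 - 44481)/(j(-73, 59) + z(-137)) = (-20291 - 44481)/((-145*59 + 89*(-73)) + 3*(-137)*(9 - 1*(-137))) = -64772/((-8555 - 6497) + 3*(-137)*(9 + 137)) = -64772/(-15052 + 3*(-137)*146) = -64772/(-15052 - 60006) = -64772/(-75058) = -64772*(-1/75058) = 32386/37529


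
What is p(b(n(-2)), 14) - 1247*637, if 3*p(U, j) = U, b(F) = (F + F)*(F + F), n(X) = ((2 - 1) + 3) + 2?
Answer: -794291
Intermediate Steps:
n(X) = 6 (n(X) = (1 + 3) + 2 = 4 + 2 = 6)
b(F) = 4*F² (b(F) = (2*F)*(2*F) = 4*F²)
p(U, j) = U/3
p(b(n(-2)), 14) - 1247*637 = (4*6²)/3 - 1247*637 = (4*36)/3 - 794339 = (⅓)*144 - 794339 = 48 - 794339 = -794291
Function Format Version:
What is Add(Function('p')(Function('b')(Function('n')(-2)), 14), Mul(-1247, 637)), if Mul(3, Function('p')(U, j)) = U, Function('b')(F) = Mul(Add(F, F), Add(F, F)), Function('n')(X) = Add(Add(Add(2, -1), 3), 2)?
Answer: -794291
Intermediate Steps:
Function('n')(X) = 6 (Function('n')(X) = Add(Add(1, 3), 2) = Add(4, 2) = 6)
Function('b')(F) = Mul(4, Pow(F, 2)) (Function('b')(F) = Mul(Mul(2, F), Mul(2, F)) = Mul(4, Pow(F, 2)))
Function('p')(U, j) = Mul(Rational(1, 3), U)
Add(Function('p')(Function('b')(Function('n')(-2)), 14), Mul(-1247, 637)) = Add(Mul(Rational(1, 3), Mul(4, Pow(6, 2))), Mul(-1247, 637)) = Add(Mul(Rational(1, 3), Mul(4, 36)), -794339) = Add(Mul(Rational(1, 3), 144), -794339) = Add(48, -794339) = -794291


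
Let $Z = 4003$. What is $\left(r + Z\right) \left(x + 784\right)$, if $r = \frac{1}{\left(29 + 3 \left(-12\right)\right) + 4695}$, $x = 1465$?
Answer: $\frac{42204880185}{4688} \approx 9.0028 \cdot 10^{6}$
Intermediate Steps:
$r = \frac{1}{4688}$ ($r = \frac{1}{\left(29 - 36\right) + 4695} = \frac{1}{-7 + 4695} = \frac{1}{4688} \approx 0.00021331$)
$\left(r + Z\right) \left(x + 784\right) = \left(\frac{1}{4688} + 4003\right) \left(1465 + 784\right) = \frac{18766065}{4688} \cdot 2249 = \frac{42204880185}{4688}$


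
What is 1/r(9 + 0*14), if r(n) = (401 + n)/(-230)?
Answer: -23/41 ≈ -0.56098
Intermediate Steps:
r(n) = -401/230 - n/230 (r(n) = (401 + n)*(-1/230) = -401/230 - n/230)
1/r(9 + 0*14) = 1/(-401/230 - (9 + 0*14)/230) = 1/(-401/230 - (9 + 0)/230) = 1/(-401/230 - 1/230*9) = 1/(-401/230 - 9/230) = 1/(-41/23) = -23/41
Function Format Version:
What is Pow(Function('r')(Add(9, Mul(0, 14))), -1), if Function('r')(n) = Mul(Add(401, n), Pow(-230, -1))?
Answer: Rational(-23, 41) ≈ -0.56098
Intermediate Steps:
Function('r')(n) = Add(Rational(-401, 230), Mul(Rational(-1, 230), n)) (Function('r')(n) = Mul(Add(401, n), Rational(-1, 230)) = Add(Rational(-401, 230), Mul(Rational(-1, 230), n)))
Pow(Function('r')(Add(9, Mul(0, 14))), -1) = Pow(Add(Rational(-401, 230), Mul(Rational(-1, 230), Add(9, Mul(0, 14)))), -1) = Pow(Add(Rational(-401, 230), Mul(Rational(-1, 230), Add(9, 0))), -1) = Pow(Add(Rational(-401, 230), Mul(Rational(-1, 230), 9)), -1) = Pow(Add(Rational(-401, 230), Rational(-9, 230)), -1) = Pow(Rational(-41, 23), -1) = Rational(-23, 41)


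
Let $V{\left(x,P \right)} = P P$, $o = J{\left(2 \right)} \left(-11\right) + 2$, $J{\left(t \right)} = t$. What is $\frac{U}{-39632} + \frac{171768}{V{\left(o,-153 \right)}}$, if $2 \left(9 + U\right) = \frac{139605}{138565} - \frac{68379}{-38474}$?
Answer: $\frac{284649425272502789}{38791766133957312} \approx 7.3379$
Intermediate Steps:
$U = - \frac{16222919535}{2132459924}$ ($U = -9 + \frac{\frac{139605}{138565} - \frac{68379}{-38474}}{2} = -9 + \frac{139605 \cdot \frac{1}{138565} - - \frac{68379}{38474}}{2} = -9 + \frac{\frac{27921}{27713} + \frac{68379}{38474}}{2} = -9 + \frac{1}{2} \cdot \frac{2969219781}{1066229962} = -9 + \frac{2969219781}{2132459924} = - \frac{16222919535}{2132459924} \approx -7.6076$)
$o = -20$ ($o = 2 \left(-11\right) + 2 = -22 + 2 = -20$)
$V{\left(x,P \right)} = P^{2}$
$\frac{U}{-39632} + \frac{171768}{V{\left(o,-153 \right)}} = - \frac{16222919535}{2132459924 \left(-39632\right)} + \frac{171768}{\left(-153\right)^{2}} = \left(- \frac{16222919535}{2132459924}\right) \left(- \frac{1}{39632}\right) + \frac{171768}{23409} = \frac{16222919535}{84513651707968} + 171768 \cdot \frac{1}{23409} = \frac{16222919535}{84513651707968} + \frac{3368}{459} = \frac{284649425272502789}{38791766133957312}$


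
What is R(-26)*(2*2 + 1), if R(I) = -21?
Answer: -105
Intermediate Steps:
R(-26)*(2*2 + 1) = -21*(2*2 + 1) = -21*(4 + 1) = -21*5 = -105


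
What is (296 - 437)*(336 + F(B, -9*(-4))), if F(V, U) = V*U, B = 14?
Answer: -118440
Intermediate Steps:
F(V, U) = U*V
(296 - 437)*(336 + F(B, -9*(-4))) = (296 - 437)*(336 - 9*(-4)*14) = -141*(336 + 36*14) = -141*(336 + 504) = -141*840 = -118440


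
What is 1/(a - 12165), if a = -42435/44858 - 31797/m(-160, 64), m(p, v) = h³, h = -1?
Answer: 44858/880609821 ≈ 5.0940e-5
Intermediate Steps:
m(p, v) = -1 (m(p, v) = (-1)³ = -1)
a = 1426307391/44858 (a = -42435/44858 - 31797/(-1) = -42435*1/44858 - 31797*(-1) = -42435/44858 + 31797 = 1426307391/44858 ≈ 31796.)
1/(a - 12165) = 1/(1426307391/44858 - 12165) = 1/(880609821/44858) = 44858/880609821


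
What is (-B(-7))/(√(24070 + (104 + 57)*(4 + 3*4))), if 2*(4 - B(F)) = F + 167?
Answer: 38*√26646/13323 ≈ 0.46558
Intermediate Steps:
B(F) = -159/2 - F/2 (B(F) = 4 - (F + 167)/2 = 4 - (167 + F)/2 = 4 + (-167/2 - F/2) = -159/2 - F/2)
(-B(-7))/(√(24070 + (104 + 57)*(4 + 3*4))) = (-(-159/2 - ½*(-7)))/(√(24070 + (104 + 57)*(4 + 3*4))) = (-(-159/2 + 7/2))/(√(24070 + 161*(4 + 12))) = (-1*(-76))/(√(24070 + 161*16)) = 76/(√(24070 + 2576)) = 76/(√26646) = 76*(√26646/26646) = 38*√26646/13323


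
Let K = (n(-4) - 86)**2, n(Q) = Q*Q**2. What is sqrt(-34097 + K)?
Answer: I*sqrt(11597) ≈ 107.69*I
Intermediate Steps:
n(Q) = Q**3
K = 22500 (K = ((-4)**3 - 86)**2 = (-64 - 86)**2 = (-150)**2 = 22500)
sqrt(-34097 + K) = sqrt(-34097 + 22500) = sqrt(-11597) = I*sqrt(11597)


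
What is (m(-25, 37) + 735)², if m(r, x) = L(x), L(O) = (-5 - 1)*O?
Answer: 263169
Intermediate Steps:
L(O) = -6*O
m(r, x) = -6*x
(m(-25, 37) + 735)² = (-6*37 + 735)² = (-222 + 735)² = 513² = 263169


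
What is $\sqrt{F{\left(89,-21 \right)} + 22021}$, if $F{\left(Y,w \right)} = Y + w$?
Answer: $\sqrt{22089} \approx 148.62$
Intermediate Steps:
$\sqrt{F{\left(89,-21 \right)} + 22021} = \sqrt{\left(89 - 21\right) + 22021} = \sqrt{68 + 22021} = \sqrt{22089}$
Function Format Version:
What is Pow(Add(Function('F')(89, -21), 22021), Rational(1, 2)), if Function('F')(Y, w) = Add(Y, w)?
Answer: Pow(22089, Rational(1, 2)) ≈ 148.62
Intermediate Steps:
Pow(Add(Function('F')(89, -21), 22021), Rational(1, 2)) = Pow(Add(Add(89, -21), 22021), Rational(1, 2)) = Pow(Add(68, 22021), Rational(1, 2)) = Pow(22089, Rational(1, 2))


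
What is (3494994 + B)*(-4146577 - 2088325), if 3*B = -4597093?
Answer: -36710410901878/3 ≈ -1.2237e+13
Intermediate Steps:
B = -4597093/3 (B = (1/3)*(-4597093) = -4597093/3 ≈ -1.5324e+6)
(3494994 + B)*(-4146577 - 2088325) = (3494994 - 4597093/3)*(-4146577 - 2088325) = (5887889/3)*(-6234902) = -36710410901878/3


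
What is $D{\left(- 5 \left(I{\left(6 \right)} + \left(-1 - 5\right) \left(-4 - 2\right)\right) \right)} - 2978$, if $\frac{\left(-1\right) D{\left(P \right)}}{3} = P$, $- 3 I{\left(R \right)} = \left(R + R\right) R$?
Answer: $-2798$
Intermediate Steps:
$I{\left(R \right)} = - \frac{2 R^{2}}{3}$ ($I{\left(R \right)} = - \frac{\left(R + R\right) R}{3} = - \frac{2 R R}{3} = - \frac{2 R^{2}}{3}$)
$D{\left(P \right)} = - 3 P$
$D{\left(- 5 \left(I{\left(6 \right)} + \left(-1 - 5\right) \left(-4 - 2\right)\right) \right)} - 2978 = - 3 \left(- 5 \left(- \frac{2 \cdot 6^{2}}{3} + \left(-1 - 5\right) \left(-4 - 2\right)\right)\right) - 2978 = - 3 \left(- 5 \left(\left(- \frac{2}{3}\right) 36 - -36\right)\right) - 2978 = - 3 \left(- 5 \left(-24 + 36\right)\right) - 2978 = - 3 \left(\left(-5\right) 12\right) - 2978 = \left(-3\right) \left(-60\right) - 2978 = 180 - 2978 = -2798$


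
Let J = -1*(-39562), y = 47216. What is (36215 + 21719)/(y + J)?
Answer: 28967/43389 ≈ 0.66761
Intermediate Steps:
J = 39562
(36215 + 21719)/(y + J) = (36215 + 21719)/(47216 + 39562) = 57934/86778 = 57934*(1/86778) = 28967/43389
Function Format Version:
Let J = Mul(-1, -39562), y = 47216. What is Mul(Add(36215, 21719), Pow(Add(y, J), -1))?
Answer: Rational(28967, 43389) ≈ 0.66761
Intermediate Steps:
J = 39562
Mul(Add(36215, 21719), Pow(Add(y, J), -1)) = Mul(Add(36215, 21719), Pow(Add(47216, 39562), -1)) = Mul(57934, Pow(86778, -1)) = Mul(57934, Rational(1, 86778)) = Rational(28967, 43389)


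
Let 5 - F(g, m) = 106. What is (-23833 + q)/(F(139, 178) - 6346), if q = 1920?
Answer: 21913/6447 ≈ 3.3989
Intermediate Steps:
F(g, m) = -101 (F(g, m) = 5 - 1*106 = 5 - 106 = -101)
(-23833 + q)/(F(139, 178) - 6346) = (-23833 + 1920)/(-101 - 6346) = -21913/(-6447) = -21913*(-1/6447) = 21913/6447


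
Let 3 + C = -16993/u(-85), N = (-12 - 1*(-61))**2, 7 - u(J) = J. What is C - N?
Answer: -238161/92 ≈ -2588.7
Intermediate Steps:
u(J) = 7 - J
N = 2401 (N = (-12 + 61)**2 = 49**2 = 2401)
C = -17269/92 (C = -3 - 16993/(7 - 1*(-85)) = -3 - 16993/(7 + 85) = -3 - 16993/92 = -17269/92 ≈ -187.71)
C - N = -17269/92 - 1*2401 = -17269/92 - 2401 = -238161/92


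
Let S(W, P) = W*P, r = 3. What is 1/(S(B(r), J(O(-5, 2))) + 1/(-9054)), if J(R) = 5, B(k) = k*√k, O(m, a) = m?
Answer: 9054/55333068299 + 1229623740*√3/55333068299 ≈ 0.038490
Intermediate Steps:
B(k) = k^(3/2)
S(W, P) = P*W
1/(S(B(r), J(O(-5, 2))) + 1/(-9054)) = 1/(5*3^(3/2) + 1/(-9054)) = 1/(5*(3*√3) - 1/9054) = 1/(15*√3 - 1/9054) = 1/(-1/9054 + 15*√3)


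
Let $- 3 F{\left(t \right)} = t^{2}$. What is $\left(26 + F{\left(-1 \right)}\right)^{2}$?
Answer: $\frac{5929}{9} \approx 658.78$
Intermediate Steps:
$F{\left(t \right)} = - \frac{t^{2}}{3}$
$\left(26 + F{\left(-1 \right)}\right)^{2} = \left(26 - \frac{\left(-1\right)^{2}}{3}\right)^{2} = \left(26 - \frac{1}{3}\right)^{2} = \left(\frac{77}{3}\right)^{2} = \frac{5929}{9}$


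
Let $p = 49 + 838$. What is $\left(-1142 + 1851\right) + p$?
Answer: $1596$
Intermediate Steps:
$p = 887$
$\left(-1142 + 1851\right) + p = \left(-1142 + 1851\right) + 887 = 709 + 887 = 1596$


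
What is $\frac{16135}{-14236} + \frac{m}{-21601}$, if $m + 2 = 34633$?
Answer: $- \frac{841539051}{307511836} \approx -2.7366$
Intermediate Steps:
$m = 34631$ ($m = -2 + 34633 = 34631$)
$\frac{16135}{-14236} + \frac{m}{-21601} = \frac{16135}{-14236} + \frac{34631}{-21601} = 16135 \left(- \frac{1}{14236}\right) + 34631 \left(- \frac{1}{21601}\right) = - \frac{16135}{14236} - \frac{34631}{21601} = - \frac{841539051}{307511836}$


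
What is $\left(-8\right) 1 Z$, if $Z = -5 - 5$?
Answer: $80$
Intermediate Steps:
$Z = -10$ ($Z = -5 - 5 = -10$)
$\left(-8\right) 1 Z = \left(-8\right) 1 \left(-10\right) = \left(-8\right) \left(-10\right) = 80$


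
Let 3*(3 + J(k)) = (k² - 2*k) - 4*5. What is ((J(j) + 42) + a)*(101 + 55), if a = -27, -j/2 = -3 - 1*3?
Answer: 7072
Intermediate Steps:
j = 12 (j = -2*(-3 - 1*3) = -2*(-3 - 3) = -2*(-6) = 12)
J(k) = -29/3 - 2*k/3 + k²/3 (J(k) = -3 + ((k² - 2*k) - 4*5)/3 = -3 + ((k² - 2*k) - 20)/3 = -3 + (-20 + k² - 2*k)/3 = -3 + (-20/3 - 2*k/3 + k²/3) = -29/3 - 2*k/3 + k²/3)
((J(j) + 42) + a)*(101 + 55) = (((-29/3 - ⅔*12 + (⅓)*12²) + 42) - 27)*(101 + 55) = (((-29/3 - 8 + (⅓)*144) + 42) - 27)*156 = (((-29/3 - 8 + 48) + 42) - 27)*156 = ((91/3 + 42) - 27)*156 = (217/3 - 27)*156 = (136/3)*156 = 7072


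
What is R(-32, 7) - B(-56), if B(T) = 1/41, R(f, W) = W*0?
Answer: -1/41 ≈ -0.024390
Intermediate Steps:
R(f, W) = 0
B(T) = 1/41
R(-32, 7) - B(-56) = 0 - 1*1/41 = 0 - 1/41 = -1/41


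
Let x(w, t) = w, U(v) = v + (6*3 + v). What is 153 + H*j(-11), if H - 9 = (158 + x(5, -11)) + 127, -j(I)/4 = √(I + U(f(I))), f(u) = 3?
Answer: 153 - 1196*√13 ≈ -4159.2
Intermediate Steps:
U(v) = 18 + 2*v (U(v) = v + (18 + v) = 18 + 2*v)
j(I) = -4*√(24 + I) (j(I) = -4*√(I + (18 + 2*3)) = -4*√(I + (18 + 6)) = -4*√(I + 24) = -4*√(24 + I))
H = 299 (H = 9 + ((158 + 5) + 127) = 9 + (163 + 127) = 9 + 290 = 299)
153 + H*j(-11) = 153 + 299*(-4*√(24 - 11)) = 153 + 299*(-4*√13) = 153 - 1196*√13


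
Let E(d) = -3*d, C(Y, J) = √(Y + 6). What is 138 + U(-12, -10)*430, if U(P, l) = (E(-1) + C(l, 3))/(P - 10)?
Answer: 873/11 - 430*I/11 ≈ 79.364 - 39.091*I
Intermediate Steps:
C(Y, J) = √(6 + Y)
U(P, l) = (3 + √(6 + l))/(-10 + P) (U(P, l) = (-3*(-1) + √(6 + l))/(P - 10) = (3 + √(6 + l))/(-10 + P))
138 + U(-12, -10)*430 = 138 + ((3 + √(6 - 10))/(-10 - 12))*430 = 138 + ((3 + √(-4))/(-22))*430 = 138 - (3 + 2*I)/22*430 = 138 + (-3/22 - I/11)*430 = 138 + (-645/11 - 430*I/11) = 873/11 - 430*I/11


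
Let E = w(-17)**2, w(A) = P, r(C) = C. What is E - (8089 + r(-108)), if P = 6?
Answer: -7945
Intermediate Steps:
w(A) = 6
E = 36 (E = 6**2 = 36)
E - (8089 + r(-108)) = 36 - (8089 - 108) = 36 - 1*7981 = 36 - 7981 = -7945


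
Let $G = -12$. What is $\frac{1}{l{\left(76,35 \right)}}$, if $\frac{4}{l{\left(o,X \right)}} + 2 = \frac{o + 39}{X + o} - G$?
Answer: $\frac{1225}{444} \approx 2.759$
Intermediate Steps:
$l{\left(o,X \right)} = \frac{4}{10 + \frac{39 + o}{X + o}}$ ($l{\left(o,X \right)} = \frac{4}{-2 + \left(\frac{o + 39}{X + o} - -12\right)} = \frac{4}{-2 + \left(\frac{39 + o}{X + o} + 12\right)} = \frac{4}{-2 + \left(12 + \frac{39 + o}{X + o}\right)} = \frac{4}{10 + \frac{39 + o}{X + o}}$)
$\frac{1}{l{\left(76,35 \right)}} = \frac{1}{4 \frac{1}{39 + 10 \cdot 35 + 11 \cdot 76} \left(35 + 76\right)} = \frac{1}{4 \frac{1}{39 + 350 + 836} \cdot 111} = \frac{1}{4 \cdot \frac{1}{1225} \cdot 111} = \frac{1}{\frac{444}{1225}} = \frac{1225}{444}$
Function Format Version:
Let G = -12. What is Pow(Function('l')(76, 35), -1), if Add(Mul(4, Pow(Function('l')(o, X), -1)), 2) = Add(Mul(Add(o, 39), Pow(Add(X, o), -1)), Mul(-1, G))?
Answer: Rational(1225, 444) ≈ 2.7590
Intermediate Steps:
Function('l')(o, X) = Mul(4, Pow(Add(10, Mul(Pow(Add(X, o), -1), Add(39, o))), -1)) (Function('l')(o, X) = Mul(4, Pow(Add(-2, Add(Mul(Add(o, 39), Pow(Add(X, o), -1)), Mul(-1, -12))), -1)) = Mul(4, Pow(Add(-2, Add(Mul(Add(39, o), Pow(Add(X, o), -1)), 12)), -1)) = Mul(4, Pow(Add(-2, Add(Mul(Pow(Add(X, o), -1), Add(39, o)), 12)), -1)) = Mul(4, Pow(Add(-2, Add(12, Mul(Pow(Add(X, o), -1), Add(39, o)))), -1)) = Mul(4, Pow(Add(10, Mul(Pow(Add(X, o), -1), Add(39, o))), -1)))
Pow(Function('l')(76, 35), -1) = Pow(Mul(4, Pow(Add(39, Mul(10, 35), Mul(11, 76)), -1), Add(35, 76)), -1) = Pow(Mul(4, Pow(Add(39, 350, 836), -1), 111), -1) = Pow(Mul(4, Pow(1225, -1), 111), -1) = Pow(Mul(4, Rational(1, 1225), 111), -1) = Pow(Rational(444, 1225), -1) = Rational(1225, 444)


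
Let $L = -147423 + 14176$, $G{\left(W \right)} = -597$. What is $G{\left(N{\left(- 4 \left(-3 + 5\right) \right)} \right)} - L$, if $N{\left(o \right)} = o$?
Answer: $132650$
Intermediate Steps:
$L = -133247$
$G{\left(N{\left(- 4 \left(-3 + 5\right) \right)} \right)} - L = -597 - -133247 = -597 + 133247 = 132650$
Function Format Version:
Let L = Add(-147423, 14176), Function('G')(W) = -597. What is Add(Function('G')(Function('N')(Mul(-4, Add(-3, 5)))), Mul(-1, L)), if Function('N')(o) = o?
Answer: 132650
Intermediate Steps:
L = -133247
Add(Function('G')(Function('N')(Mul(-4, Add(-3, 5)))), Mul(-1, L)) = Add(-597, Mul(-1, -133247)) = Add(-597, 133247) = 132650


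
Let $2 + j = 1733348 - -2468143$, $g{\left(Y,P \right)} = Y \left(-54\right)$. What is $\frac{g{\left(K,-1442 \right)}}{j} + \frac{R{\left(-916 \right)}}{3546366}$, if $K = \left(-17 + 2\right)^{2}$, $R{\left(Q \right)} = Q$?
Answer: $- \frac{23468455412}{7450008869487} \approx -0.0031501$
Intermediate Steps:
$K = 225$ ($K = \left(-15\right)^{2} = 225$)
$g{\left(Y,P \right)} = - 54 Y$
$j = 4201489$ ($j = -2 + \left(1733348 - -2468143\right) = -2 + \left(1733348 + 2468143\right) = -2 + 4201491 = 4201489$)
$\frac{g{\left(K,-1442 \right)}}{j} + \frac{R{\left(-916 \right)}}{3546366} = \frac{\left(-54\right) 225}{4201489} - \frac{916}{3546366} = \left(-12150\right) \frac{1}{4201489} - \frac{458}{1773183} = - \frac{12150}{4201489} - \frac{458}{1773183} = - \frac{23468455412}{7450008869487}$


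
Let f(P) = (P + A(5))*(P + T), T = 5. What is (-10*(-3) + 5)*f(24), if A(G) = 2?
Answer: 26390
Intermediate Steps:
f(P) = (2 + P)*(5 + P) (f(P) = (P + 2)*(P + 5) = (2 + P)*(5 + P))
(-10*(-3) + 5)*f(24) = (-10*(-3) + 5)*(10 + 24² + 7*24) = (30 + 5)*(10 + 576 + 168) = 35*754 = 26390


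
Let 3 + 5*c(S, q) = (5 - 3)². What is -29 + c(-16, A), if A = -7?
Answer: -144/5 ≈ -28.800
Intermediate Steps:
c(S, q) = ⅕ (c(S, q) = -⅗ + (5 - 3)²/5 = -⅗ + (⅕)*2² = -⅗ + (⅕)*4 = -⅗ + ⅘ = ⅕)
-29 + c(-16, A) = -29 + ⅕ = -144/5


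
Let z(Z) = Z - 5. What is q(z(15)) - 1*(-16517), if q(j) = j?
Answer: 16527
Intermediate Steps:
z(Z) = -5 + Z
q(z(15)) - 1*(-16517) = (-5 + 15) - 1*(-16517) = 10 + 16517 = 16527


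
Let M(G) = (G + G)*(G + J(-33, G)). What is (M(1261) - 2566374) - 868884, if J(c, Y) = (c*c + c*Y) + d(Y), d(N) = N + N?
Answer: -96096060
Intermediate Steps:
d(N) = 2*N
J(c, Y) = c² + 2*Y + Y*c (J(c, Y) = (c*c + c*Y) + 2*Y = (c² + Y*c) + 2*Y = c² + 2*Y + Y*c)
M(G) = 2*G*(1089 - 30*G) (M(G) = (G + G)*(G + ((-33)² + 2*G + G*(-33))) = (2*G)*(G + (1089 + 2*G - 33*G)) = (2*G)*(G + (1089 - 31*G)) = (2*G)*(1089 - 30*G) = 2*G*(1089 - 30*G))
(M(1261) - 2566374) - 868884 = (6*1261*(363 - 10*1261) - 2566374) - 868884 = (6*1261*(363 - 12610) - 2566374) - 868884 = (6*1261*(-12247) - 2566374) - 868884 = (-92660802 - 2566374) - 868884 = -95227176 - 868884 = -96096060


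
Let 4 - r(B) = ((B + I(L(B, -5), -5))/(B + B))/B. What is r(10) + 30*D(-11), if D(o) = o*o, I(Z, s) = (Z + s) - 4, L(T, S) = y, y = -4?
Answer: 726803/200 ≈ 3634.0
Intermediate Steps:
L(T, S) = -4
I(Z, s) = -4 + Z + s
r(B) = 4 - (-13 + B)/(2*B²) (r(B) = 4 - (B + (-4 - 4 - 5))/(B + B)/B = 4 - (B - 13)/((2*B))/B = 4 - (-13 + B)*(1/(2*B))/B = 4 - (-13 + B)/(2*B)/B = 4 - (-13 + B)/(2*B²))
D(o) = o²
r(10) + 30*D(-11) = (½)*(13 - 1*10 + 8*10²)/10² + 30*(-11)² = (½)*(1/100)*(13 - 10 + 8*100) + 30*121 = (½)*(1/100)*(13 - 10 + 800) + 3630 = (½)*(1/100)*803 + 3630 = 803/200 + 3630 = 726803/200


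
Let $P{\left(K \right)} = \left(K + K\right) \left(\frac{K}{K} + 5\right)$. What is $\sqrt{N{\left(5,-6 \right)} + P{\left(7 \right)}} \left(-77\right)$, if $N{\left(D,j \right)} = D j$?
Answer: $- 231 \sqrt{6} \approx -565.83$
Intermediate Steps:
$P{\left(K \right)} = 12 K$ ($P{\left(K \right)} = 2 K \left(1 + 5\right) = 2 K 6 = 12 K$)
$\sqrt{N{\left(5,-6 \right)} + P{\left(7 \right)}} \left(-77\right) = \sqrt{5 \left(-6\right) + 12 \cdot 7} \left(-77\right) = \sqrt{-30 + 84} \left(-77\right) = \sqrt{54} \left(-77\right) = 3 \sqrt{6} \left(-77\right) = - 231 \sqrt{6}$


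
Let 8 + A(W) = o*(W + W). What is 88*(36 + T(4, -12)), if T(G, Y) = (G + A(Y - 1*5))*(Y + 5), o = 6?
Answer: 131296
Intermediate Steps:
A(W) = -8 + 12*W (A(W) = -8 + 6*(W + W) = -8 + 6*(2*W) = -8 + 12*W)
T(G, Y) = (5 + Y)*(-68 + G + 12*Y) (T(G, Y) = (G + (-8 + 12*(Y - 1*5)))*(Y + 5) = (G + (-8 + 12*(Y - 5)))*(5 + Y) = (G + (-8 + 12*(-5 + Y)))*(5 + Y) = (G + (-8 + (-60 + 12*Y)))*(5 + Y) = (G + (-68 + 12*Y))*(5 + Y) = (-68 + G + 12*Y)*(5 + Y) = (5 + Y)*(-68 + G + 12*Y))
88*(36 + T(4, -12)) = 88*(36 + (-340 - 8*(-12) + 5*4 + 12*(-12)**2 + 4*(-12))) = 88*(36 + (-340 + 96 + 20 + 12*144 - 48)) = 88*(36 + (-340 + 96 + 20 + 1728 - 48)) = 88*(36 + 1456) = 88*1492 = 131296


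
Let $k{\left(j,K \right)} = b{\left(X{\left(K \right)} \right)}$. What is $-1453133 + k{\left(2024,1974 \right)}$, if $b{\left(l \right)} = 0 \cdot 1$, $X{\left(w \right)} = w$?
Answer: $-1453133$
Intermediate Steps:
$b{\left(l \right)} = 0$
$k{\left(j,K \right)} = 0$
$-1453133 + k{\left(2024,1974 \right)} = -1453133 + 0 = -1453133$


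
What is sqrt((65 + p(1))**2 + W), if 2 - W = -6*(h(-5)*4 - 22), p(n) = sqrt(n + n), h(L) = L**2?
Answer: sqrt(4697 + 130*sqrt(2)) ≈ 69.863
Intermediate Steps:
p(n) = sqrt(2)*sqrt(n) (p(n) = sqrt(2*n) = sqrt(2)*sqrt(n))
W = 470 (W = 2 - (-6)*((-5)**2*4 - 22) = 2 - (-6)*(25*4 - 22) = 2 - (-6)*(100 - 22) = 2 - (-6)*78 = 2 - 1*(-468) = 2 + 468 = 470)
sqrt((65 + p(1))**2 + W) = sqrt((65 + sqrt(2)*sqrt(1))**2 + 470) = sqrt((65 + sqrt(2)*1)**2 + 470) = sqrt((65 + sqrt(2))**2 + 470) = sqrt(470 + (65 + sqrt(2))**2)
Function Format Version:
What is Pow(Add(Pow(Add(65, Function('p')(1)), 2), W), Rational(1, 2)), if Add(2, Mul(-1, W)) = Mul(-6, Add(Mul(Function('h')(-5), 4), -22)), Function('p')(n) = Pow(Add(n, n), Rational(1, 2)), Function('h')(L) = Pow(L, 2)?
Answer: Pow(Add(4697, Mul(130, Pow(2, Rational(1, 2)))), Rational(1, 2)) ≈ 69.863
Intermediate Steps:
Function('p')(n) = Mul(Pow(2, Rational(1, 2)), Pow(n, Rational(1, 2))) (Function('p')(n) = Pow(Mul(2, n), Rational(1, 2)) = Mul(Pow(2, Rational(1, 2)), Pow(n, Rational(1, 2))))
W = 470 (W = Add(2, Mul(-1, Mul(-6, Add(Mul(Pow(-5, 2), 4), -22)))) = Add(2, Mul(-1, Mul(-6, Add(Mul(25, 4), -22)))) = Add(2, Mul(-1, Mul(-6, Add(100, -22)))) = Add(2, Mul(-1, Mul(-6, 78))) = Add(2, Mul(-1, -468)) = Add(2, 468) = 470)
Pow(Add(Pow(Add(65, Function('p')(1)), 2), W), Rational(1, 2)) = Pow(Add(Pow(Add(65, Mul(Pow(2, Rational(1, 2)), Pow(1, Rational(1, 2)))), 2), 470), Rational(1, 2)) = Pow(Add(Pow(Add(65, Mul(Pow(2, Rational(1, 2)), 1)), 2), 470), Rational(1, 2)) = Pow(Add(Pow(Add(65, Pow(2, Rational(1, 2))), 2), 470), Rational(1, 2)) = Pow(Add(470, Pow(Add(65, Pow(2, Rational(1, 2))), 2)), Rational(1, 2))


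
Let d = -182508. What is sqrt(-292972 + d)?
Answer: 2*I*sqrt(118870) ≈ 689.55*I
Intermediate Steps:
sqrt(-292972 + d) = sqrt(-292972 - 182508) = sqrt(-475480) = 2*I*sqrt(118870)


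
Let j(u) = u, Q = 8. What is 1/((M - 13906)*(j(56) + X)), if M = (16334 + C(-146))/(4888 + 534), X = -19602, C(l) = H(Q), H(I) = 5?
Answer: 2711/736708217589 ≈ 3.6799e-9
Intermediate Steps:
C(l) = 5
M = 16339/5422 (M = (16334 + 5)/(4888 + 534) = 16339/5422 ≈ 3.0135)
1/((M - 13906)*(j(56) + X)) = 1/((16339/5422 - 13906)*(56 - 19602)) = 1/(-75381993/5422*(-19546)) = 1/(736708217589/2711) = 2711/736708217589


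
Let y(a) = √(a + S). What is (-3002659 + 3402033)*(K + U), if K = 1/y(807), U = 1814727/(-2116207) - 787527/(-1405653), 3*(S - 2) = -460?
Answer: -117722981637324036/991550906057 + 399374*√5901/1967 ≈ -1.0313e+5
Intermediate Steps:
S = -454/3 (S = 2 + (⅓)*(-460) = 2 - 460/3 = -454/3 ≈ -151.33)
U = -294768767214/991550906057 (U = 1814727*(-1/2116207) - 787527*(-1/1405653) = -1814727/2116207 + 262509/468551 = -294768767214/991550906057 ≈ -0.29728)
y(a) = √(-454/3 + a) (y(a) = √(a - 454/3) = √(-454/3 + a))
K = √5901/1967 (K = 1/(√(-1362 + 9*807)/3) = 1/(√(-1362 + 7263)/3) = 1/(√5901/3) = √5901/1967 ≈ 0.039053)
(-3002659 + 3402033)*(K + U) = (-3002659 + 3402033)*(√5901/1967 - 294768767214/991550906057) = 399374*(-294768767214/991550906057 + √5901/1967) = -117722981637324036/991550906057 + 399374*√5901/1967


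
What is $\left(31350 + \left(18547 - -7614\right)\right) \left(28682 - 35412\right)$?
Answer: $-387049030$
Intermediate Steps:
$\left(31350 + \left(18547 - -7614\right)\right) \left(28682 - 35412\right) = \left(31350 + \left(18547 + 7614\right)\right) \left(-6730\right) = \left(31350 + 26161\right) \left(-6730\right) = 57511 \left(-6730\right) = -387049030$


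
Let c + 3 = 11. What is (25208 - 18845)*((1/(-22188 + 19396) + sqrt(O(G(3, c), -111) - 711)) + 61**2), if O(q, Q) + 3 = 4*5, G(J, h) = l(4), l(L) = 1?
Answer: 66105404253/2792 + 6363*I*sqrt(694) ≈ 2.3677e+7 + 1.6763e+5*I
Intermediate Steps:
c = 8 (c = -3 + 11 = 8)
G(J, h) = 1
O(q, Q) = 17 (O(q, Q) = -3 + 4*5 = -3 + 20 = 17)
(25208 - 18845)*((1/(-22188 + 19396) + sqrt(O(G(3, c), -111) - 711)) + 61**2) = (25208 - 18845)*((1/(-22188 + 19396) + sqrt(17 - 711)) + 61**2) = 6363*((1/(-2792) + sqrt(-694)) + 3721) = 6363*((-1/2792 + I*sqrt(694)) + 3721) = 6363*(10389031/2792 + I*sqrt(694)) = 66105404253/2792 + 6363*I*sqrt(694)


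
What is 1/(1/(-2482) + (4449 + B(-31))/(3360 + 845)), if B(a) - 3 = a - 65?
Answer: 10436810/10807387 ≈ 0.96571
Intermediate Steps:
B(a) = -62 + a (B(a) = 3 + (a - 65) = 3 + (-65 + a) = -62 + a)
1/(1/(-2482) + (4449 + B(-31))/(3360 + 845)) = 1/(1/(-2482) + (4449 + (-62 - 31))/(3360 + 845)) = 1/(-1/2482 + (4449 - 93)/4205) = 1/(-1/2482 + 4356*(1/4205)) = 1/(-1/2482 + 4356/4205) = 1/(10807387/10436810) = 10436810/10807387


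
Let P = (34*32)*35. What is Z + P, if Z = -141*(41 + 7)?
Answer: 31312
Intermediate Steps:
P = 38080 (P = 1088*35 = 38080)
Z = -6768 (Z = -141*48 = -6768)
Z + P = -6768 + 38080 = 31312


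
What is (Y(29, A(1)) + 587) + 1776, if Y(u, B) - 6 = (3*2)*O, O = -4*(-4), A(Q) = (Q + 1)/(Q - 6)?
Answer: 2465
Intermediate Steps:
A(Q) = (1 + Q)/(-6 + Q)
O = 16
Y(u, B) = 102 (Y(u, B) = 6 + (3*2)*16 = 6 + 6*16 = 6 + 96 = 102)
(Y(29, A(1)) + 587) + 1776 = (102 + 587) + 1776 = 689 + 1776 = 2465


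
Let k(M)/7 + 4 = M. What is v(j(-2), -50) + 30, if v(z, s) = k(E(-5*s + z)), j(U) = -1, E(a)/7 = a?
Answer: 12203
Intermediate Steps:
E(a) = 7*a
k(M) = -28 + 7*M
v(z, s) = -28 - 245*s + 49*z (v(z, s) = -28 + 7*(7*(-5*s + z)) = -28 + 7*(7*(z - 5*s)) = -28 + 7*(-35*s + 7*z) = -28 + (-245*s + 49*z) = -28 - 245*s + 49*z)
v(j(-2), -50) + 30 = (-28 - 245*(-50) + 49*(-1)) + 30 = (-28 + 12250 - 49) + 30 = 12173 + 30 = 12203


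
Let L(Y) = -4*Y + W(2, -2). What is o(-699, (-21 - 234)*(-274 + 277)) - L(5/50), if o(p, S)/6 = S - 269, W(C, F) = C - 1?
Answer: -31023/5 ≈ -6204.6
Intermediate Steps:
W(C, F) = -1 + C
L(Y) = 1 - 4*Y (L(Y) = -4*Y + (-1 + 2) = -4*Y + 1 = 1 - 4*Y)
o(p, S) = -1614 + 6*S (o(p, S) = 6*(S - 269) = 6*(-269 + S) = -1614 + 6*S)
o(-699, (-21 - 234)*(-274 + 277)) - L(5/50) = (-1614 + 6*((-21 - 234)*(-274 + 277))) - (1 - 20/50) = (-1614 + 6*(-255*3)) - (1 - 20/50) = (-1614 + 6*(-765)) - (1 - 4*⅒) = (-1614 - 4590) - (1 - ⅖) = -6204 - 1*⅗ = -6204 - ⅗ = -31023/5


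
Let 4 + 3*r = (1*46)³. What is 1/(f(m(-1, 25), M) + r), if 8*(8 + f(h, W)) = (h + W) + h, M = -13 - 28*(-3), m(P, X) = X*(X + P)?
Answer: 8/260759 ≈ 3.0680e-5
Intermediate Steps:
m(P, X) = X*(P + X)
M = 71 (M = -13 + 84 = 71)
f(h, W) = -8 + h/4 + W/8 (f(h, W) = -8 + ((h + W) + h)/8 = -8 + ((W + h) + h)/8 = -8 + (W + 2*h)/8 = -8 + (h/4 + W/8) = -8 + h/4 + W/8)
r = 32444 (r = -4/3 + (1*46)³/3 = -4/3 + (⅓)*46³ = -4/3 + (⅓)*97336 = -4/3 + 97336/3 = 32444)
1/(f(m(-1, 25), M) + r) = 1/((-8 + (25*(-1 + 25))/4 + (⅛)*71) + 32444) = 1/((-8 + (25*24)/4 + 71/8) + 32444) = 1/((-8 + (¼)*600 + 71/8) + 32444) = 1/((-8 + 150 + 71/8) + 32444) = 1/(1207/8 + 32444) = 1/(260759/8) = 8/260759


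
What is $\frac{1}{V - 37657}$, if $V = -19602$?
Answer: $- \frac{1}{57259} \approx -1.7465 \cdot 10^{-5}$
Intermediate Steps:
$\frac{1}{V - 37657} = \frac{1}{-19602 - 37657} = \frac{1}{-57259} = - \frac{1}{57259}$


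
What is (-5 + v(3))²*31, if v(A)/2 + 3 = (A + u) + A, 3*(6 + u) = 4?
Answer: 19375/9 ≈ 2152.8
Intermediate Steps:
u = -14/3 (u = -6 + (⅓)*4 = -6 + 4/3 = -14/3 ≈ -4.6667)
v(A) = -46/3 + 4*A (v(A) = -6 + 2*((A - 14/3) + A) = -6 + 2*((-14/3 + A) + A) = -6 + 2*(-14/3 + 2*A) = -6 + (-28/3 + 4*A) = -46/3 + 4*A)
(-5 + v(3))²*31 = (-5 + (-46/3 + 4*3))²*31 = (-5 + (-46/3 + 12))²*31 = (-5 - 10/3)²*31 = (-25/3)²*31 = (625/9)*31 = 19375/9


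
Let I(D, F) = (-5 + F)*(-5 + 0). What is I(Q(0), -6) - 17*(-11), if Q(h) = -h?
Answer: 242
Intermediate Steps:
I(D, F) = 25 - 5*F (I(D, F) = (-5 + F)*(-5) = 25 - 5*F)
I(Q(0), -6) - 17*(-11) = (25 - 5*(-6)) - 17*(-11) = (25 + 30) + 187 = 55 + 187 = 242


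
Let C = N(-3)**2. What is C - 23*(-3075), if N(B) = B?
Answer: 70734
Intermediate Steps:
C = 9 (C = (-3)**2 = 9)
C - 23*(-3075) = 9 - 23*(-3075) = 9 - 1*(-70725) = 9 + 70725 = 70734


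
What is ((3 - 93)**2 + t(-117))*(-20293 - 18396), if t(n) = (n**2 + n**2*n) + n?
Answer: 61126337349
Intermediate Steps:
t(n) = n + n**2 + n**3 (t(n) = (n**2 + n**3) + n = n + n**2 + n**3)
((3 - 93)**2 + t(-117))*(-20293 - 18396) = ((3 - 93)**2 - 117*(1 - 117 + (-117)**2))*(-20293 - 18396) = ((-90)**2 - 117*(1 - 117 + 13689))*(-38689) = (8100 - 117*13573)*(-38689) = (8100 - 1588041)*(-38689) = -1579941*(-38689) = 61126337349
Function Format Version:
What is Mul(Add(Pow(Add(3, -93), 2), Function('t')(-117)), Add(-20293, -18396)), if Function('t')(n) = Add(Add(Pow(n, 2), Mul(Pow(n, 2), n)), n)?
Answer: 61126337349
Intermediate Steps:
Function('t')(n) = Add(n, Pow(n, 2), Pow(n, 3)) (Function('t')(n) = Add(Add(Pow(n, 2), Pow(n, 3)), n) = Add(n, Pow(n, 2), Pow(n, 3)))
Mul(Add(Pow(Add(3, -93), 2), Function('t')(-117)), Add(-20293, -18396)) = Mul(Add(Pow(Add(3, -93), 2), Mul(-117, Add(1, -117, Pow(-117, 2)))), Add(-20293, -18396)) = Mul(Add(Pow(-90, 2), Mul(-117, Add(1, -117, 13689))), -38689) = Mul(Add(8100, Mul(-117, 13573)), -38689) = Mul(Add(8100, -1588041), -38689) = Mul(-1579941, -38689) = 61126337349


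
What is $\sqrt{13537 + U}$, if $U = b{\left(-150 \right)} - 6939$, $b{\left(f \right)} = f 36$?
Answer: $\sqrt{1198} \approx 34.612$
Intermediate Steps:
$b{\left(f \right)} = 36 f$
$U = -12339$ ($U = 36 \left(-150\right) - 6939 = -5400 - 6939 = -12339$)
$\sqrt{13537 + U} = \sqrt{13537 - 12339} = \sqrt{1198}$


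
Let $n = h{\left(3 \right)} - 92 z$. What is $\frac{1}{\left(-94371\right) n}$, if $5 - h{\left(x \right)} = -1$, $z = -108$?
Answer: $- \frac{1}{938236482} \approx -1.0658 \cdot 10^{-9}$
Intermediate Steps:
$h{\left(x \right)} = 6$ ($h{\left(x \right)} = 5 - -1 = 5 + 1 = 6$)
$n = 9942$ ($n = 6 - -9936 = 6 + 9936 = 9942$)
$\frac{1}{\left(-94371\right) n} = \frac{1}{\left(-94371\right) 9942} = \left(- \frac{1}{94371}\right) \frac{1}{9942} = - \frac{1}{938236482}$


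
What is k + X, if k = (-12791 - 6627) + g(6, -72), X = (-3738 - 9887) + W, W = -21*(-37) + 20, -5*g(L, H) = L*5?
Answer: -32252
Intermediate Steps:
g(L, H) = -L (g(L, H) = -L*5/5 = -L)
W = 797 (W = 777 + 20 = 797)
X = -12828 (X = (-3738 - 9887) + 797 = -13625 + 797 = -12828)
k = -19424 (k = (-12791 - 6627) - 1*6 = -19418 - 6 = -19424)
k + X = -19424 - 12828 = -32252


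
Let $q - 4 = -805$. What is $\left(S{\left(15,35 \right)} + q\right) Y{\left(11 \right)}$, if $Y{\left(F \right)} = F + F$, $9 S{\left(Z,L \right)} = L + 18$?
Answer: $- \frac{157432}{9} \approx -17492.0$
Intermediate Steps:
$q = -801$ ($q = 4 - 805 = -801$)
$S{\left(Z,L \right)} = 2 + \frac{L}{9}$ ($S{\left(Z,L \right)} = \frac{L + 18}{9} = \frac{18 + L}{9} = 2 + \frac{L}{9}$)
$Y{\left(F \right)} = 2 F$
$\left(S{\left(15,35 \right)} + q\right) Y{\left(11 \right)} = \left(\left(2 + \frac{1}{9} \cdot 35\right) - 801\right) 2 \cdot 11 = \left(\left(2 + \frac{35}{9}\right) - 801\right) 22 = \left(\frac{53}{9} - 801\right) 22 = \left(- \frac{7156}{9}\right) 22 = - \frac{157432}{9}$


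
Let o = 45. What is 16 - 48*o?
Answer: -2144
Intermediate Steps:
16 - 48*o = 16 - 48*45 = 16 - 2160 = -2144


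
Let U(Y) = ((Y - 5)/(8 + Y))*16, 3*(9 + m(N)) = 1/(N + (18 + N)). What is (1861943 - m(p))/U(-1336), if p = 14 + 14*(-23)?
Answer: 277248376787/2405754 ≈ 1.1524e+5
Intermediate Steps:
p = -308 (p = 14 - 322 = -308)
m(N) = -9 + 1/(3*(18 + 2*N)) (m(N) = -9 + 1/(3*(N + (18 + N))) = -9 + 1/(3*(18 + 2*N)))
U(Y) = 16*(-5 + Y)/(8 + Y) (U(Y) = ((-5 + Y)/(8 + Y))*16 = 16*(-5 + Y)/(8 + Y))
(1861943 - m(p))/U(-1336) = (1861943 - (-485 - 54*(-308))/(6*(9 - 308)))/((16*(-5 - 1336)/(8 - 1336))) = (1861943 - (-485 + 16632)/(6*(-299)))/((16*(-1341)/(-1328))) = (1861943 - (-1)*16147/(6*299))/((16*(-1/1328)*(-1341))) = (1861943 - 1*(-16147/1794))/(1341/83) = (1861943 + 16147/1794)*(83/1341) = (3340341889/1794)*(83/1341) = 277248376787/2405754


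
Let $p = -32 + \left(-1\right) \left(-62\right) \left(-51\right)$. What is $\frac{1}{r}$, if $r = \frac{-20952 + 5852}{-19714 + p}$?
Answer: $\frac{5727}{3775} \approx 1.5171$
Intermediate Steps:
$p = -3194$ ($p = -32 + 62 \left(-51\right) = -32 - 3162 = -3194$)
$r = \frac{3775}{5727}$ ($r = \frac{-20952 + 5852}{-19714 - 3194} = - \frac{15100}{-22908} = \left(-15100\right) \left(- \frac{1}{22908}\right) = \frac{3775}{5727} \approx 0.65916$)
$\frac{1}{r} = \frac{1}{\frac{3775}{5727}} = \frac{5727}{3775}$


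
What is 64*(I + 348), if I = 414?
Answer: 48768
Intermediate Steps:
64*(I + 348) = 64*(414 + 348) = 64*762 = 48768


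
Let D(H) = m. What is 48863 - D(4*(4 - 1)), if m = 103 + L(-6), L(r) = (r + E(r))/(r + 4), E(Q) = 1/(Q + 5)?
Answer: 97513/2 ≈ 48757.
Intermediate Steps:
E(Q) = 1/(5 + Q)
L(r) = (r + 1/(5 + r))/(4 + r) (L(r) = (r + 1/(5 + r))/(r + 4) = (r + 1/(5 + r))/(4 + r))
m = 213/2 (m = 103 + (1 - 6*(5 - 6))/((4 - 6)*(5 - 6)) = 103 + (1 - 6*(-1))/(-2*(-1)) = 103 - ½*(-1)*(1 + 6) = 103 - ½*(-1)*7 = 103 + 7/2 = 213/2 ≈ 106.50)
D(H) = 213/2
48863 - D(4*(4 - 1)) = 48863 - 1*213/2 = 48863 - 213/2 = 97513/2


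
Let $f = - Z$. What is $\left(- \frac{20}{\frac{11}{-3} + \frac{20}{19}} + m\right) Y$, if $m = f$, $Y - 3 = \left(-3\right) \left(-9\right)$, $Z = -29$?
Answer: $\frac{163830}{149} \approx 1099.5$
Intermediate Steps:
$Y = 30$ ($Y = 3 - -27 = 3 + 27 = 30$)
$f = 29$ ($f = \left(-1\right) \left(-29\right) = 29$)
$m = 29$
$\left(- \frac{20}{\frac{11}{-3} + \frac{20}{19}} + m\right) Y = \left(- \frac{20}{\frac{11}{-3} + \frac{20}{19}} + 29\right) 30 = \left(- \frac{20}{11 \left(- \frac{1}{3}\right) + 20 \cdot \frac{1}{19}} + 29\right) 30 = \left(- \frac{20}{- \frac{11}{3} + \frac{20}{19}} + 29\right) 30 = \left(- \frac{20}{- \frac{149}{57}} + 29\right) 30 = \left(\left(-20\right) \left(- \frac{57}{149}\right) + 29\right) 30 = \left(\frac{1140}{149} + 29\right) 30 = \frac{5461}{149} \cdot 30 = \frac{163830}{149}$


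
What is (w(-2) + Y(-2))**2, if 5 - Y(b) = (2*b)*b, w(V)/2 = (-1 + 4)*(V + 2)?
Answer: 9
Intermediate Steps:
w(V) = 12 + 6*V (w(V) = 2*((-1 + 4)*(V + 2)) = 2*(3*(2 + V)) = 2*(6 + 3*V) = 12 + 6*V)
Y(b) = 5 - 2*b**2 (Y(b) = 5 - 2*b*b = 5 - 2*b**2)
(w(-2) + Y(-2))**2 = ((12 + 6*(-2)) + (5 - 2*(-2)**2))**2 = ((12 - 12) + (5 - 2*4))**2 = (0 + (5 - 8))**2 = (0 - 3)**2 = (-3)**2 = 9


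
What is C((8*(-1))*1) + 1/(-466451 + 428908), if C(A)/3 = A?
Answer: -901033/37543 ≈ -24.000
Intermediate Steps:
C(A) = 3*A
C((8*(-1))*1) + 1/(-466451 + 428908) = 3*((8*(-1))*1) + 1/(-466451 + 428908) = 3*(-8*1) + 1/(-37543) = 3*(-8) - 1/37543 = -24 - 1/37543 = -901033/37543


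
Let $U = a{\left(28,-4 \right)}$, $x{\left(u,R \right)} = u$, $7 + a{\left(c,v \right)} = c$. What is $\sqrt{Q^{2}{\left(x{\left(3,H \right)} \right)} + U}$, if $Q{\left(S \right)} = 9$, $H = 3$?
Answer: $\sqrt{102} \approx 10.1$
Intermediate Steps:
$a{\left(c,v \right)} = -7 + c$
$U = 21$ ($U = -7 + 28 = 21$)
$\sqrt{Q^{2}{\left(x{\left(3,H \right)} \right)} + U} = \sqrt{9^{2} + 21} = \sqrt{81 + 21} = \sqrt{102}$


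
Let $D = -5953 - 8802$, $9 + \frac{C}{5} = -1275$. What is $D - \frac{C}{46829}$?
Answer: $- \frac{690955475}{46829} \approx -14755.0$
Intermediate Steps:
$C = -6420$ ($C = -45 + 5 \left(-1275\right) = -45 - 6375 = -6420$)
$D = -14755$ ($D = -5953 - 8802 = -14755$)
$D - \frac{C}{46829} = -14755 - - \frac{6420}{46829} = -14755 + \frac{6420}{46829} = - \frac{690955475}{46829}$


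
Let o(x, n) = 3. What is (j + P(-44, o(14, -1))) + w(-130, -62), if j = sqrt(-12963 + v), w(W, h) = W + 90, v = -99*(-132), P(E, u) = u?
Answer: -37 + sqrt(105) ≈ -26.753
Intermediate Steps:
v = 13068
w(W, h) = 90 + W
j = sqrt(105) (j = sqrt(-12963 + 13068) = sqrt(105) ≈ 10.247)
(j + P(-44, o(14, -1))) + w(-130, -62) = (sqrt(105) + 3) + (90 - 130) = (3 + sqrt(105)) - 40 = -37 + sqrt(105)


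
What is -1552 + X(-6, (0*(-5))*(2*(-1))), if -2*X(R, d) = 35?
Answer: -3139/2 ≈ -1569.5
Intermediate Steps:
X(R, d) = -35/2 (X(R, d) = -½*35 = -35/2)
-1552 + X(-6, (0*(-5))*(2*(-1))) = -1552 - 35/2 = -3139/2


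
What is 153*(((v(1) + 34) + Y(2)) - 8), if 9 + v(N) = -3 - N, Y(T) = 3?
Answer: 2448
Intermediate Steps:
v(N) = -12 - N (v(N) = -9 + (-3 - N) = -12 - N)
153*(((v(1) + 34) + Y(2)) - 8) = 153*((((-12 - 1*1) + 34) + 3) - 8) = 153*((((-12 - 1) + 34) + 3) - 8) = 153*(((-13 + 34) + 3) - 8) = 153*((21 + 3) - 8) = 153*(24 - 8) = 153*16 = 2448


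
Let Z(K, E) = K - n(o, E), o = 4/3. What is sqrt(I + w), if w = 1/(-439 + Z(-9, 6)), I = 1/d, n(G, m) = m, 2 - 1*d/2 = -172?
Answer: sqrt(1046697)/39498 ≈ 0.025902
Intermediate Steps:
d = 348 (d = 4 - 2*(-172) = 4 + 344 = 348)
o = 4/3 (o = 4*(1/3) = 4/3 ≈ 1.3333)
I = 1/348 ≈ 0.0028736
Z(K, E) = K - E
w = -1/454 (w = 1/(-439 + (-9 - 1*6)) = 1/(-439 + (-9 - 6)) = 1/(-439 - 15) = 1/(-454) = -1/454 ≈ -0.0022026)
sqrt(I + w) = sqrt(1/348 - 1/454) = sqrt(53/78996) = sqrt(1046697)/39498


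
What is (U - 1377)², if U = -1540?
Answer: 8508889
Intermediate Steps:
(U - 1377)² = (-1540 - 1377)² = (-2917)² = 8508889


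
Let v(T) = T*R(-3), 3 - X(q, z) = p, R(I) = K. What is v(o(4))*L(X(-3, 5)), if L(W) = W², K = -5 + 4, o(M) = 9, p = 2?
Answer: -9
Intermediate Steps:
K = -1
R(I) = -1
X(q, z) = 1 (X(q, z) = 3 - 1*2 = 3 - 2 = 1)
v(T) = -T (v(T) = T*(-1) = -T)
v(o(4))*L(X(-3, 5)) = -1*9*1² = -9*1 = -9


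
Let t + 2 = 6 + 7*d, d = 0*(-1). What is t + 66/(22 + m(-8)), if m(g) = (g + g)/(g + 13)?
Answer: 353/47 ≈ 7.5106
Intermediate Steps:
d = 0
m(g) = 2*g/(13 + g) (m(g) = (2*g)/(13 + g) = 2*g/(13 + g))
t = 4 (t = -2 + (6 + 7*0) = -2 + (6 + 0) = -2 + 6 = 4)
t + 66/(22 + m(-8)) = 4 + 66/(22 + 2*(-8)/(13 - 8)) = 4 + 66/(22 + 2*(-8)/5) = 4 + 66/(22 + 2*(-8)*(⅕)) = 4 + 66/(22 - 16/5) = 4 + 66/(94/5) = 4 + 66*(5/94) = 4 + 165/47 = 353/47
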